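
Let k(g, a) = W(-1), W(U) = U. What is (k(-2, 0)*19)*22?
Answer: -418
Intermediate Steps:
k(g, a) = -1
(k(-2, 0)*19)*22 = -1*19*22 = -19*22 = -418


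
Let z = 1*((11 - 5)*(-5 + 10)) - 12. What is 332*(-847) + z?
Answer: -281186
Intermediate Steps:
z = 18 (z = 1*(6*5) - 12 = 1*30 - 12 = 30 - 12 = 18)
332*(-847) + z = 332*(-847) + 18 = -281204 + 18 = -281186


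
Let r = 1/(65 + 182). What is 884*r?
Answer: 68/19 ≈ 3.5789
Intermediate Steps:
r = 1/247 ≈ 0.0040486
884*r = 884*(1/247) = 68/19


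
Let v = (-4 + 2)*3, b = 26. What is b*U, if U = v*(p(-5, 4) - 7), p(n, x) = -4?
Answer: 1716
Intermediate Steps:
v = -6 (v = -2*3 = -6)
U = 66 (U = -6*(-4 - 7) = -6*(-11) = 66)
b*U = 26*66 = 1716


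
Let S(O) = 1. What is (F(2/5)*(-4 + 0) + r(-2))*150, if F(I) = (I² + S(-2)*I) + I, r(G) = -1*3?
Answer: -1026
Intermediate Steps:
r(G) = -3
F(I) = I² + 2*I (F(I) = (I² + 1*I) + I = (I² + I) + I = (I + I²) + I = I² + 2*I)
(F(2/5)*(-4 + 0) + r(-2))*150 = (((2/5)*(2 + 2/5))*(-4 + 0) - 3)*150 = (((2*(⅕))*(2 + 2*(⅕)))*(-4) - 3)*150 = ((2*(2 + ⅖)/5)*(-4) - 3)*150 = (((⅖)*(12/5))*(-4) - 3)*150 = ((24/25)*(-4) - 3)*150 = (-96/25 - 3)*150 = -171/25*150 = -1026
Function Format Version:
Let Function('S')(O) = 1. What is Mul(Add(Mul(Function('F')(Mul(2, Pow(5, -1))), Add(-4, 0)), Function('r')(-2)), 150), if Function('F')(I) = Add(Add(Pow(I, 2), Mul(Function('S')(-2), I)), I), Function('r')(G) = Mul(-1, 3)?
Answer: -1026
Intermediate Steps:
Function('r')(G) = -3
Function('F')(I) = Add(Pow(I, 2), Mul(2, I)) (Function('F')(I) = Add(Add(Pow(I, 2), Mul(1, I)), I) = Add(Add(Pow(I, 2), I), I) = Add(Add(I, Pow(I, 2)), I) = Add(Pow(I, 2), Mul(2, I)))
Mul(Add(Mul(Function('F')(Mul(2, Pow(5, -1))), Add(-4, 0)), Function('r')(-2)), 150) = Mul(Add(Mul(Mul(Mul(2, Pow(5, -1)), Add(2, Mul(2, Pow(5, -1)))), Add(-4, 0)), -3), 150) = Mul(Add(Mul(Mul(Mul(2, Rational(1, 5)), Add(2, Mul(2, Rational(1, 5)))), -4), -3), 150) = Mul(Add(Mul(Mul(Rational(2, 5), Add(2, Rational(2, 5))), -4), -3), 150) = Mul(Add(Mul(Mul(Rational(2, 5), Rational(12, 5)), -4), -3), 150) = Mul(Add(Mul(Rational(24, 25), -4), -3), 150) = Mul(Add(Rational(-96, 25), -3), 150) = Mul(Rational(-171, 25), 150) = -1026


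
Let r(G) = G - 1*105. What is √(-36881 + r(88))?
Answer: I*√36898 ≈ 192.09*I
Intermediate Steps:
r(G) = -105 + G (r(G) = G - 105 = -105 + G)
√(-36881 + r(88)) = √(-36881 + (-105 + 88)) = √(-36881 - 17) = √(-36898) = I*√36898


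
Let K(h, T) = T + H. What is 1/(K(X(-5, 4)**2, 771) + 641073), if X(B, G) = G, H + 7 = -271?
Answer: 1/641566 ≈ 1.5587e-6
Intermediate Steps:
H = -278 (H = -7 - 271 = -278)
K(h, T) = -278 + T (K(h, T) = T - 278 = -278 + T)
1/(K(X(-5, 4)**2, 771) + 641073) = 1/((-278 + 771) + 641073) = 1/(493 + 641073) = 1/641566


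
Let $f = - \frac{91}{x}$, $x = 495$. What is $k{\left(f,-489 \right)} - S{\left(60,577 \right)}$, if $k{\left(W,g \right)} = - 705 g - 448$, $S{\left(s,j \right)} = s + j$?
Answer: $343660$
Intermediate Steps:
$f = - \frac{91}{495} \approx -0.18384$
$S{\left(s,j \right)} = j + s$
$k{\left(W,g \right)} = -448 - 705 g$
$k{\left(f,-489 \right)} - S{\left(60,577 \right)} = \left(-448 - -344745\right) - \left(577 + 60\right) = \left(-448 + 344745\right) - 637 = 344297 - 637 = 343660$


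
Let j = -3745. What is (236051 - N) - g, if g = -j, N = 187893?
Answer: 44413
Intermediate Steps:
g = 3745 (g = -1*(-3745) = 3745)
(236051 - N) - g = (236051 - 1*187893) - 1*3745 = (236051 - 187893) - 3745 = 48158 - 3745 = 44413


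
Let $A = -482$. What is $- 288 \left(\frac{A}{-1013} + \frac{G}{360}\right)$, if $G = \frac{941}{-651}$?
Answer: $- \frac{448033148}{3297315} \approx -135.88$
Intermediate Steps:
$G = - \frac{941}{651}$ ($G = 941 \left(- \frac{1}{651}\right) = - \frac{941}{651} \approx -1.4455$)
$- 288 \left(\frac{A}{-1013} + \frac{G}{360}\right) = - 288 \left(- \frac{482}{-1013} - \frac{941}{651 \cdot 360}\right) = - 288 \left(\left(-482\right) \left(- \frac{1}{1013}\right) - \frac{941}{234360}\right) = - 288 \left(\frac{482}{1013} - \frac{941}{234360}\right) = \left(-288\right) \frac{112008287}{237406680} = - \frac{448033148}{3297315}$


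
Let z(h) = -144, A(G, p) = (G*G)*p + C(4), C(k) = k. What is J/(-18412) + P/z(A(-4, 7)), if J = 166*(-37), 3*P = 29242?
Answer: -66968795/994248 ≈ -67.356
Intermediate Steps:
P = 29242/3 (P = (1/3)*29242 = 29242/3 ≈ 9747.3)
A(G, p) = 4 + p*G**2 (A(G, p) = (G*G)*p + 4 = G**2*p + 4 = p*G**2 + 4 = 4 + p*G**2)
J = -6142
J/(-18412) + P/z(A(-4, 7)) = -6142/(-18412) + (29242/3)/(-144) = -6142*(-1/18412) + (29242/3)*(-1/144) = 3071/9206 - 14621/216 = -66968795/994248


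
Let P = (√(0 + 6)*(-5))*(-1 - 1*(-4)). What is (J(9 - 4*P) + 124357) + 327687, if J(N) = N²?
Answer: 473725 + 1080*√6 ≈ 4.7637e+5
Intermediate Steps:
P = -15*√6 (P = (√6*(-5))*(-1 + 4) = -5*√6*3 = -15*√6 ≈ -36.742)
(J(9 - 4*P) + 124357) + 327687 = ((9 - (-60)*√6)² + 124357) + 327687 = ((9 + 60*√6)² + 124357) + 327687 = (124357 + (9 + 60*√6)²) + 327687 = 452044 + (9 + 60*√6)²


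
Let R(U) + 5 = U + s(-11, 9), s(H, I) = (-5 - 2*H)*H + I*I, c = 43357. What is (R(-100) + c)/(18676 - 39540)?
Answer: -21573/10432 ≈ -2.0680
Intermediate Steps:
s(H, I) = I² + H*(-5 - 2*H) (s(H, I) = H*(-5 - 2*H) + I² = I² + H*(-5 - 2*H))
R(U) = -111 + U (R(U) = -5 + (U + (9² - 5*(-11) - 2*(-11)²)) = -5 + (U + (81 + 55 - 2*121)) = -5 + (U + (81 + 55 - 242)) = -5 + (U - 106) = -5 + (-106 + U) = -111 + U)
(R(-100) + c)/(18676 - 39540) = ((-111 - 100) + 43357)/(18676 - 39540) = (-211 + 43357)/(-20864) = 43146*(-1/20864) = -21573/10432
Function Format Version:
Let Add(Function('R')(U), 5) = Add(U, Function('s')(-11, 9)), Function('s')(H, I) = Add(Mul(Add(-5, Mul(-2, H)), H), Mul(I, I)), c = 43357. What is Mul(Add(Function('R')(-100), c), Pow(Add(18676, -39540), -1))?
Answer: Rational(-21573, 10432) ≈ -2.0680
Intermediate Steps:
Function('s')(H, I) = Add(Pow(I, 2), Mul(H, Add(-5, Mul(-2, H)))) (Function('s')(H, I) = Add(Mul(H, Add(-5, Mul(-2, H))), Pow(I, 2)) = Add(Pow(I, 2), Mul(H, Add(-5, Mul(-2, H)))))
Function('R')(U) = Add(-111, U) (Function('R')(U) = Add(-5, Add(U, Add(Pow(9, 2), Mul(-5, -11), Mul(-2, Pow(-11, 2))))) = Add(-5, Add(U, Add(81, 55, Mul(-2, 121)))) = Add(-5, Add(U, Add(81, 55, -242))) = Add(-5, Add(U, -106)) = Add(-5, Add(-106, U)) = Add(-111, U))
Mul(Add(Function('R')(-100), c), Pow(Add(18676, -39540), -1)) = Mul(Add(Add(-111, -100), 43357), Pow(Add(18676, -39540), -1)) = Mul(Add(-211, 43357), Pow(-20864, -1)) = Mul(43146, Rational(-1, 20864)) = Rational(-21573, 10432)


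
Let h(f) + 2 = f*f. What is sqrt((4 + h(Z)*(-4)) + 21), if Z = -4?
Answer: I*sqrt(31) ≈ 5.5678*I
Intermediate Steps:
h(f) = -2 + f**2 (h(f) = -2 + f*f = -2 + f**2)
sqrt((4 + h(Z)*(-4)) + 21) = sqrt((4 + (-2 + (-4)**2)*(-4)) + 21) = sqrt((4 + (-2 + 16)*(-4)) + 21) = sqrt((4 + 14*(-4)) + 21) = sqrt((4 - 56) + 21) = sqrt(-52 + 21) = sqrt(-31) = I*sqrt(31)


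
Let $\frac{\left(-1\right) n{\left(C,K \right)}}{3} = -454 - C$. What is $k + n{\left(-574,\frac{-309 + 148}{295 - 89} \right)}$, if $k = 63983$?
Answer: $63623$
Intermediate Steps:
$n{\left(C,K \right)} = 1362 + 3 C$ ($n{\left(C,K \right)} = - 3 \left(-454 - C\right) = 1362 + 3 C$)
$k + n{\left(-574,\frac{-309 + 148}{295 - 89} \right)} = 63983 + \left(1362 + 3 \left(-574\right)\right) = 63983 + \left(1362 - 1722\right) = 63983 - 360 = 63623$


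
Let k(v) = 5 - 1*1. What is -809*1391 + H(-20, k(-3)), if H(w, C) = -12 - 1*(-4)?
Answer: -1125327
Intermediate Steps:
k(v) = 4 (k(v) = 5 - 1 = 4)
H(w, C) = -8 (H(w, C) = -12 + 4 = -8)
-809*1391 + H(-20, k(-3)) = -809*1391 - 8 = -1125319 - 8 = -1125327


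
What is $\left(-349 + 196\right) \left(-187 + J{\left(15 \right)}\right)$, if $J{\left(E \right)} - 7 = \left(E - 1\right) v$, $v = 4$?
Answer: $18972$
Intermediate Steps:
$J{\left(E \right)} = 3 + 4 E$ ($J{\left(E \right)} = 7 + \left(E - 1\right) 4 = 7 + \left(-1 + E\right) 4 = 7 + \left(-4 + 4 E\right) = 3 + 4 E$)
$\left(-349 + 196\right) \left(-187 + J{\left(15 \right)}\right) = \left(-349 + 196\right) \left(-187 + \left(3 + 4 \cdot 15\right)\right) = - 153 \left(-187 + \left(3 + 60\right)\right) = - 153 \left(-187 + 63\right) = \left(-153\right) \left(-124\right) = 18972$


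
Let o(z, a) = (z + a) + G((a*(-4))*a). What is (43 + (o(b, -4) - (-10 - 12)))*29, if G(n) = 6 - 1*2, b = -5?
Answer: 1740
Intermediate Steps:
G(n) = 4 (G(n) = 6 - 2 = 4)
o(z, a) = 4 + a + z (o(z, a) = (z + a) + 4 = (a + z) + 4 = 4 + a + z)
(43 + (o(b, -4) - (-10 - 12)))*29 = (43 + ((4 - 4 - 5) - (-10 - 12)))*29 = (43 + (-5 - 1*(-22)))*29 = (43 + (-5 + 22))*29 = (43 + 17)*29 = 60*29 = 1740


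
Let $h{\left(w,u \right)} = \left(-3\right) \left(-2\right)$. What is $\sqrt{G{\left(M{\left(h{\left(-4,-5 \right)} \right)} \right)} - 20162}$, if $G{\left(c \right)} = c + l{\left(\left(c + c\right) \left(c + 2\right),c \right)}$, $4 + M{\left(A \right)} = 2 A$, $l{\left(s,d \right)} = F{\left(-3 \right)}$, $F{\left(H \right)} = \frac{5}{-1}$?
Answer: $i \sqrt{20159} \approx 141.98 i$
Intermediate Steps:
$h{\left(w,u \right)} = 6$
$F{\left(H \right)} = -5$ ($F{\left(H \right)} = 5 \left(-1\right) = -5$)
$l{\left(s,d \right)} = -5$
$M{\left(A \right)} = -4 + 2 A$
$G{\left(c \right)} = -5 + c$ ($G{\left(c \right)} = c - 5 = -5 + c$)
$\sqrt{G{\left(M{\left(h{\left(-4,-5 \right)} \right)} \right)} - 20162} = \sqrt{\left(-5 + \left(-4 + 2 \cdot 6\right)\right) - 20162} = \sqrt{\left(-5 + \left(-4 + 12\right)\right) - 20162} = \sqrt{\left(-5 + 8\right) - 20162} = \sqrt{3 - 20162} = \sqrt{-20159} = i \sqrt{20159}$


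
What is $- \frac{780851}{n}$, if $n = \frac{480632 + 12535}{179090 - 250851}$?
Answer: $\frac{56034648611}{493167} \approx 1.1362 \cdot 10^{5}$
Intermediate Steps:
$n = - \frac{493167}{71761}$ ($n = \frac{493167}{-71761} = 493167 \left(- \frac{1}{71761}\right) = - \frac{493167}{71761} \approx -6.8724$)
$- \frac{780851}{n} = - \frac{780851}{- \frac{493167}{71761}} = \left(-780851\right) \left(- \frac{71761}{493167}\right) = \frac{56034648611}{493167}$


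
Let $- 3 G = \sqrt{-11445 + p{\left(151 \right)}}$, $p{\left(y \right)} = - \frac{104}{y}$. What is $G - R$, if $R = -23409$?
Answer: $23409 - \frac{i \sqrt{260973149}}{453} \approx 23409.0 - 35.661 i$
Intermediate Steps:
$G = - \frac{i \sqrt{260973149}}{453}$ ($G = - \frac{\sqrt{-11445 - \frac{104}{151}}}{3} = - \frac{\sqrt{- \frac{1728299}{151}}}{3} = - \frac{\frac{1}{151} i \sqrt{260973149}}{3} = - \frac{i \sqrt{260973149}}{453} \approx - 35.661 i$)
$G - R = - \frac{i \sqrt{260973149}}{453} - -23409 = - \frac{i \sqrt{260973149}}{453} + 23409 = 23409 - \frac{i \sqrt{260973149}}{453}$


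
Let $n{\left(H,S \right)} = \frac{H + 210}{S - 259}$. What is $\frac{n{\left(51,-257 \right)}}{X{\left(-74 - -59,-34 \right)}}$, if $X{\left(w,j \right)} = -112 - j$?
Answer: $\frac{29}{4472} \approx 0.0064848$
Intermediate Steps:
$n{\left(H,S \right)} = \frac{210 + H}{-259 + S}$
$\frac{n{\left(51,-257 \right)}}{X{\left(-74 - -59,-34 \right)}} = \frac{\frac{1}{-259 - 257} \left(210 + 51\right)}{-112 - -34} = \frac{\frac{1}{-516} \cdot 261}{-112 + 34} = \frac{\left(- \frac{1}{516}\right) 261}{-78} = \left(- \frac{87}{172}\right) \left(- \frac{1}{78}\right) = \frac{29}{4472}$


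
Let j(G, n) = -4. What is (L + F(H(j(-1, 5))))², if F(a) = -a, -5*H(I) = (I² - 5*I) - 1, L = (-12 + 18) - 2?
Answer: 121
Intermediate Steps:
L = 4 (L = 6 - 2 = 4)
H(I) = ⅕ + I - I²/5 (H(I) = -((I² - 5*I) - 1)/5 = -(-1 + I² - 5*I)/5 = ⅕ + I - I²/5)
(L + F(H(j(-1, 5))))² = (4 - (⅕ - 4 - ⅕*(-4)²))² = (4 - (⅕ - 4 - ⅕*16))² = (4 - (⅕ - 4 - 16/5))² = (4 - 1*(-7))² = (4 + 7)² = 11² = 121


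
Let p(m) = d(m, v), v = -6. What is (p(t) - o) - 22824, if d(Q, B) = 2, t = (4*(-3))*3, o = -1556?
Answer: -21266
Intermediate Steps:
t = -36 (t = -12*3 = -36)
p(m) = 2
(p(t) - o) - 22824 = (2 - 1*(-1556)) - 22824 = (2 + 1556) - 22824 = 1558 - 22824 = -21266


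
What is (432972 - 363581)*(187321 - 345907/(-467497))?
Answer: 6076733039050604/467497 ≈ 1.2998e+10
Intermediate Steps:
(432972 - 363581)*(187321 - 345907/(-467497)) = 69391*(187321 - 345907*(-1/467497)) = 69391*(187321 + 345907/467497) = 69391*(87572351444/467497) = 6076733039050604/467497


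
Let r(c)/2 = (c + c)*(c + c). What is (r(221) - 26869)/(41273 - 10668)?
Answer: 363859/30605 ≈ 11.889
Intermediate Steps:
r(c) = 8*c² (r(c) = 2*((c + c)*(c + c)) = 2*((2*c)*(2*c)) = 2*(4*c²) = 8*c²)
(r(221) - 26869)/(41273 - 10668) = (8*221² - 26869)/(41273 - 10668) = (8*48841 - 26869)/30605 = (390728 - 26869)*(1/30605) = 363859*(1/30605) = 363859/30605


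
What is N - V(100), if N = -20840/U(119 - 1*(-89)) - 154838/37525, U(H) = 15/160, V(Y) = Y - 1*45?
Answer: -25031328139/112575 ≈ -2.2235e+5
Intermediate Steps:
V(Y) = -45 + Y (V(Y) = Y - 45 = -45 + Y)
U(H) = 3/32 (U(H) = 15*(1/160) = 3/32)
N = -25025136514/112575 (N = -20840/3/32 - 154838/37525 = -20840*32/3 - 154838*1/37525 = -666880/3 - 154838/37525 = -25025136514/112575 ≈ -2.2230e+5)
N - V(100) = -25025136514/112575 - (-45 + 100) = -25025136514/112575 - 1*55 = -25025136514/112575 - 55 = -25031328139/112575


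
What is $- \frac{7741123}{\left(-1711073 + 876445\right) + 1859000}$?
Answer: $- \frac{7741123}{1024372} \approx -7.5569$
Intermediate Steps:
$- \frac{7741123}{\left(-1711073 + 876445\right) + 1859000} = - \frac{7741123}{-834628 + 1859000} = - \frac{7741123}{1024372}$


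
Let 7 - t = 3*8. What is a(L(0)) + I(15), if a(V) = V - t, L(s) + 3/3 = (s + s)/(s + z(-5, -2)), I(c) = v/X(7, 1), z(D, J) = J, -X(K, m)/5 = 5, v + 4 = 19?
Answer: 77/5 ≈ 15.400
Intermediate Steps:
v = 15 (v = -4 + 19 = 15)
X(K, m) = -25 (X(K, m) = -5*5 = -25)
I(c) = -3/5 (I(c) = 15/(-25) = 15*(-1/25) = -3/5)
L(s) = -1 + 2*s/(-2 + s) (L(s) = -1 + (s + s)/(s - 2) = -1 + (2*s)/(-2 + s) = -1 + 2*s/(-2 + s))
t = -17 (t = 7 - 3*8 = 7 - 1*24 = 7 - 24 = -17)
a(V) = 17 + V (a(V) = V - 1*(-17) = V + 17 = 17 + V)
a(L(0)) + I(15) = (17 + (2 + 0)/(-2 + 0)) - 3/5 = (17 + 2/(-2)) - 3/5 = (17 - 1/2*2) - 3/5 = (17 - 1) - 3/5 = 16 - 3/5 = 77/5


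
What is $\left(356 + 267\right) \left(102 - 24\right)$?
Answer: $48594$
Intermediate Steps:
$\left(356 + 267\right) \left(102 - 24\right) = 623 \left(102 - 24\right) = 623 \cdot 78 = 48594$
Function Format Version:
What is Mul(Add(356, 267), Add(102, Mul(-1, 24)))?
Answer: 48594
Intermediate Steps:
Mul(Add(356, 267), Add(102, Mul(-1, 24))) = Mul(623, Add(102, -24)) = Mul(623, 78) = 48594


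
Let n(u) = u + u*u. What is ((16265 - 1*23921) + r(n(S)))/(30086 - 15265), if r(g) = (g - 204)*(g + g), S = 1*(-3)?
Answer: -10032/14821 ≈ -0.67688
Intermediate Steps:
S = -3
n(u) = u + u**2
r(g) = 2*g*(-204 + g) (r(g) = (-204 + g)*(2*g) = 2*g*(-204 + g))
((16265 - 1*23921) + r(n(S)))/(30086 - 15265) = ((16265 - 1*23921) + 2*(-3*(1 - 3))*(-204 - 3*(1 - 3)))/(30086 - 15265) = ((16265 - 23921) + 2*(-3*(-2))*(-204 - 3*(-2)))/14821 = (-7656 + 2*6*(-204 + 6))*(1/14821) = (-7656 + 2*6*(-198))*(1/14821) = (-7656 - 2376)*(1/14821) = -10032*1/14821 = -10032/14821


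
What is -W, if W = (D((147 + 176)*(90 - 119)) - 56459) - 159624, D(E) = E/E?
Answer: 216082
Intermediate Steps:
D(E) = 1
W = -216082 (W = (1 - 56459) - 159624 = -56458 - 159624 = -216082)
-W = -1*(-216082) = 216082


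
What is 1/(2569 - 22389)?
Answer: -1/19820 ≈ -5.0454e-5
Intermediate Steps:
1/(2569 - 22389) = 1/(-19820) = -1/19820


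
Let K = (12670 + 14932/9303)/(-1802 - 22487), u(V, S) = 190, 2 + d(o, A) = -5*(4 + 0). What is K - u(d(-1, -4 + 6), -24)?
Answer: -43050391672/225960567 ≈ -190.52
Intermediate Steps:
d(o, A) = -22 (d(o, A) = -2 - 5*(4 + 0) = -2 - 5*4 = -2 - 20 = -22)
K = -117883942/225960567 (K = (12670 + 14932*(1/9303))/(-24289) = (12670 + 14932/9303)*(-1/24289) = (117883942/9303)*(-1/24289) = -117883942/225960567 ≈ -0.52170)
K - u(d(-1, -4 + 6), -24) = -117883942/225960567 - 1*190 = -117883942/225960567 - 190 = -43050391672/225960567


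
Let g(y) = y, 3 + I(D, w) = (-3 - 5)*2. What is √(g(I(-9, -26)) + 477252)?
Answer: √477233 ≈ 690.82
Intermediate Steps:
I(D, w) = -19 (I(D, w) = -3 + (-3 - 5)*2 = -3 - 8*2 = -3 - 16 = -19)
√(g(I(-9, -26)) + 477252) = √(-19 + 477252) = √477233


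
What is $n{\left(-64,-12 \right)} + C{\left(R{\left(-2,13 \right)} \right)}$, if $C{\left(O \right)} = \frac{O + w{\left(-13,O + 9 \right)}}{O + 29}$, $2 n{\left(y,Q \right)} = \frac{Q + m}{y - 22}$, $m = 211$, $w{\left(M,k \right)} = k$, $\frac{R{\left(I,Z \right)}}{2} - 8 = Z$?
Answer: $\frac{1867}{12212} \approx 0.15288$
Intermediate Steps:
$R{\left(I,Z \right)} = 16 + 2 Z$
$n{\left(y,Q \right)} = \frac{211 + Q}{2 \left(-22 + y\right)}$ ($n{\left(y,Q \right)} = \frac{\left(Q + 211\right) \frac{1}{y - 22}}{2} = \frac{\left(211 + Q\right) \frac{1}{-22 + y}}{2} = \frac{\frac{1}{-22 + y} \left(211 + Q\right)}{2} = \frac{211 + Q}{2 \left(-22 + y\right)}$)
$C{\left(O \right)} = \frac{9 + 2 O}{29 + O}$ ($C{\left(O \right)} = \frac{O + \left(O + 9\right)}{O + 29} = \frac{O + \left(9 + O\right)}{29 + O} = \frac{9 + 2 O}{29 + O}$)
$n{\left(-64,-12 \right)} + C{\left(R{\left(-2,13 \right)} \right)} = \frac{211 - 12}{2 \left(-22 - 64\right)} + \frac{9 + 2 \left(16 + 2 \cdot 13\right)}{29 + \left(16 + 2 \cdot 13\right)} = \frac{1}{2} \frac{1}{-86} \cdot 199 + \frac{9 + 2 \left(16 + 26\right)}{29 + \left(16 + 26\right)} = \frac{1}{2} \left(- \frac{1}{86}\right) 199 + \frac{9 + 2 \cdot 42}{29 + 42} = - \frac{199}{172} + \frac{9 + 84}{71} = - \frac{199}{172} + \frac{1}{71} \cdot 93 = - \frac{199}{172} + \frac{93}{71} = \frac{1867}{12212}$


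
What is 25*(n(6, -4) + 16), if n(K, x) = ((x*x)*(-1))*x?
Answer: 2000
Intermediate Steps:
n(K, x) = -x**3 (n(K, x) = (x**2*(-1))*x = (-x**2)*x = -x**3)
25*(n(6, -4) + 16) = 25*(-1*(-4)**3 + 16) = 25*(-1*(-64) + 16) = 25*(64 + 16) = 25*80 = 2000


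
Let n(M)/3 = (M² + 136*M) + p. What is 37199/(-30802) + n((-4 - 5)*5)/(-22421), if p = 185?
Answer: -472731319/690611642 ≈ -0.68451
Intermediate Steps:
n(M) = 555 + 3*M² + 408*M (n(M) = 3*((M² + 136*M) + 185) = 3*(185 + M² + 136*M) = 555 + 3*M² + 408*M)
37199/(-30802) + n((-4 - 5)*5)/(-22421) = 37199/(-30802) + (555 + 3*((-4 - 5)*5)² + 408*((-4 - 5)*5))/(-22421) = 37199*(-1/30802) + (555 + 3*(-9*5)² + 408*(-9*5))*(-1/22421) = -37199/30802 + (555 + 3*(-45)² + 408*(-45))*(-1/22421) = -37199/30802 + (555 + 3*2025 - 18360)*(-1/22421) = -37199/30802 + (555 + 6075 - 18360)*(-1/22421) = -37199/30802 - 11730*(-1/22421) = -37199/30802 + 11730/22421 = -472731319/690611642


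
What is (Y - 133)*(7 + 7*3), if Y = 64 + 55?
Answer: -392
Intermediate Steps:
Y = 119
(Y - 133)*(7 + 7*3) = (119 - 133)*(7 + 7*3) = -14*(7 + 21) = -14*28 = -392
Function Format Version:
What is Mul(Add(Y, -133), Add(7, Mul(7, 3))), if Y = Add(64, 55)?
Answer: -392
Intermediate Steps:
Y = 119
Mul(Add(Y, -133), Add(7, Mul(7, 3))) = Mul(Add(119, -133), Add(7, Mul(7, 3))) = Mul(-14, Add(7, 21)) = Mul(-14, 28) = -392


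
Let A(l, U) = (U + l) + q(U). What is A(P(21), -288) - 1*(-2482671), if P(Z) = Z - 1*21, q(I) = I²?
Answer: 2565327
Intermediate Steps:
P(Z) = -21 + Z (P(Z) = Z - 21 = -21 + Z)
A(l, U) = U + l + U² (A(l, U) = (U + l) + U² = U + l + U²)
A(P(21), -288) - 1*(-2482671) = (-288 + (-21 + 21) + (-288)²) - 1*(-2482671) = (-288 + 0 + 82944) + 2482671 = 82656 + 2482671 = 2565327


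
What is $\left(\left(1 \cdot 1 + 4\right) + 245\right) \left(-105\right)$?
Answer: $-26250$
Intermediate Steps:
$\left(\left(1 \cdot 1 + 4\right) + 245\right) \left(-105\right) = \left(\left(1 + 4\right) + 245\right) \left(-105\right) = \left(5 + 245\right) \left(-105\right) = 250 \left(-105\right) = -26250$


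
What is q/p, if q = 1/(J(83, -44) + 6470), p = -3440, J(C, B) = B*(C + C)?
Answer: 1/2868960 ≈ 3.4856e-7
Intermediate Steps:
J(C, B) = 2*B*C (J(C, B) = B*(2*C) = 2*B*C)
q = -1/834 (q = 1/(2*(-44)*83 + 6470) = 1/(-7304 + 6470) = 1/(-834) = -1/834 ≈ -0.0011990)
q/p = -1/834/(-3440) = -1/834*(-1/3440) = 1/2868960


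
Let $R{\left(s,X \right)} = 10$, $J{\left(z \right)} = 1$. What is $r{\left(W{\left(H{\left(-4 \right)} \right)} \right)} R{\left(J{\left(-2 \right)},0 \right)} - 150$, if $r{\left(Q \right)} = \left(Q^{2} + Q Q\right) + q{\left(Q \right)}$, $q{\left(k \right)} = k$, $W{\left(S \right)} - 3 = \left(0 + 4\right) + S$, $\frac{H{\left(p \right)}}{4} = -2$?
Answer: $-140$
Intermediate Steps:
$H{\left(p \right)} = -8$ ($H{\left(p \right)} = 4 \left(-2\right) = -8$)
$W{\left(S \right)} = 7 + S$ ($W{\left(S \right)} = 3 + \left(\left(0 + 4\right) + S\right) = 3 + \left(4 + S\right) = 7 + S$)
$r{\left(Q \right)} = Q + 2 Q^{2}$ ($r{\left(Q \right)} = \left(Q^{2} + Q Q\right) + Q = \left(Q^{2} + Q^{2}\right) + Q = 2 Q^{2} + Q = Q + 2 Q^{2}$)
$r{\left(W{\left(H{\left(-4 \right)} \right)} \right)} R{\left(J{\left(-2 \right)},0 \right)} - 150 = \left(7 - 8\right) \left(1 + 2 \left(7 - 8\right)\right) 10 - 150 = - (1 + 2 \left(-1\right)) 10 - 150 = - (1 - 2) 10 - 150 = \left(-1\right) \left(-1\right) 10 - 150 = 1 \cdot 10 - 150 = 10 - 150 = -140$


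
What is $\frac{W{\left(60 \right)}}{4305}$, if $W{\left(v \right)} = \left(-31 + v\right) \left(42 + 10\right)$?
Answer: $\frac{1508}{4305} \approx 0.35029$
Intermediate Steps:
$W{\left(v \right)} = -1612 + 52 v$ ($W{\left(v \right)} = \left(-31 + v\right) 52 = -1612 + 52 v$)
$\frac{W{\left(60 \right)}}{4305} = \frac{-1612 + 52 \cdot 60}{4305} = \left(-1612 + 3120\right) \frac{1}{4305} = 1508 \cdot \frac{1}{4305} = \frac{1508}{4305}$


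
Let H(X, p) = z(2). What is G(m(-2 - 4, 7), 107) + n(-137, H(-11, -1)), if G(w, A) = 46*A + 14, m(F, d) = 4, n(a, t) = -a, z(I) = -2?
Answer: 5073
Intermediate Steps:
H(X, p) = -2
G(w, A) = 14 + 46*A
G(m(-2 - 4, 7), 107) + n(-137, H(-11, -1)) = (14 + 46*107) - 1*(-137) = (14 + 4922) + 137 = 4936 + 137 = 5073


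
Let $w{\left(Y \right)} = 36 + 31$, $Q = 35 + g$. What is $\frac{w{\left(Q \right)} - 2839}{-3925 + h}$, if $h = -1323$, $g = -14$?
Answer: $\frac{693}{1312} \approx 0.5282$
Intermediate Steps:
$Q = 21$ ($Q = 35 - 14 = 21$)
$w{\left(Y \right)} = 67$
$\frac{w{\left(Q \right)} - 2839}{-3925 + h} = \frac{67 - 2839}{-3925 - 1323} = - \frac{2772}{-5248} = \left(-2772\right) \left(- \frac{1}{5248}\right) = \frac{693}{1312}$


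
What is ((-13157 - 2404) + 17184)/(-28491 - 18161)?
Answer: -1623/46652 ≈ -0.034790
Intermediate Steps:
((-13157 - 2404) + 17184)/(-28491 - 18161) = (-15561 + 17184)/(-46652) = 1623*(-1/46652) = -1623/46652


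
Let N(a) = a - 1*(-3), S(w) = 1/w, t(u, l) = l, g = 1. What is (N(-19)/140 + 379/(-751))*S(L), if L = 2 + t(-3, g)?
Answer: -5423/26285 ≈ -0.20632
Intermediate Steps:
L = 3 (L = 2 + 1 = 3)
N(a) = 3 + a (N(a) = a + 3 = 3 + a)
(N(-19)/140 + 379/(-751))*S(L) = ((3 - 19)/140 + 379/(-751))/3 = (-16*1/140 + 379*(-1/751))*(⅓) = (-4/35 - 379/751)*(⅓) = -16269/26285*⅓ = -5423/26285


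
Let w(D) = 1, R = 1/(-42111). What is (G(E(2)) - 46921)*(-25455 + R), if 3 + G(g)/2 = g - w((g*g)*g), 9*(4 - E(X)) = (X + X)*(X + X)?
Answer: 452700874829426/378999 ≈ 1.1945e+9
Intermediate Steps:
E(X) = 4 - 4*X²/9 (E(X) = 4 - (X + X)*(X + X)/9 = 4 - 2*X*2*X/9 = 4 - 4*X²/9)
R = -1/42111 ≈ -2.3747e-5
G(g) = -8 + 2*g (G(g) = -6 + 2*(g - 1*1) = -6 + 2*(g - 1) = -6 + 2*(-1 + g) = -6 + (-2 + 2*g) = -8 + 2*g)
(G(E(2)) - 46921)*(-25455 + R) = ((-8 + 2*(4 - 4/9*2²)) - 46921)*(-25455 - 1/42111) = ((-8 + 2*(4 - 4/9*4)) - 46921)*(-1071935506/42111) = ((-8 + 2*(4 - 16/9)) - 46921)*(-1071935506/42111) = ((-8 + 2*(20/9)) - 46921)*(-1071935506/42111) = ((-8 + 40/9) - 46921)*(-1071935506/42111) = (-32/9 - 46921)*(-1071935506/42111) = -422321/9*(-1071935506/42111) = 452700874829426/378999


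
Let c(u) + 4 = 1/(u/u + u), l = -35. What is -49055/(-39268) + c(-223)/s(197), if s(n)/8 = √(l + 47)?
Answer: 49055/39268 - 889*√3/10656 ≈ 1.1047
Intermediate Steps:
s(n) = 16*√3 (s(n) = 8*√(-35 + 47) = 8*√12 = 8*(2*√3) = 16*√3)
c(u) = -4 + 1/(1 + u) (c(u) = -4 + 1/(u/u + u) = -4 + 1/(1 + u))
-49055/(-39268) + c(-223)/s(197) = -49055/(-39268) + ((-3 - 4*(-223))/(1 - 223))/((16*√3)) = -49055*(-1/39268) + ((-3 + 892)/(-222))*(√3/48) = 49055/39268 + (-1/222*889)*(√3/48) = 49055/39268 - 889*√3/10656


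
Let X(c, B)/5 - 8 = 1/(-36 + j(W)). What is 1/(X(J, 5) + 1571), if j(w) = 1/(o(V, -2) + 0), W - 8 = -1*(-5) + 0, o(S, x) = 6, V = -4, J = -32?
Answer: 43/69267 ≈ 0.00062079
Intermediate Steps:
W = 13 (W = 8 + (-1*(-5) + 0) = 8 + (5 + 0) = 8 + 5 = 13)
j(w) = 1/6 (j(w) = 1/(6 + 0) = 1/6)
X(c, B) = 1714/43 (X(c, B) = 40 + 5/(-36 + 1/6) = 40 + 5/(-215/6) = 40 + 5*(-6/215) = 40 - 6/43 = 1714/43)
1/(X(J, 5) + 1571) = 1/(1714/43 + 1571) = 1/(69267/43) = 43/69267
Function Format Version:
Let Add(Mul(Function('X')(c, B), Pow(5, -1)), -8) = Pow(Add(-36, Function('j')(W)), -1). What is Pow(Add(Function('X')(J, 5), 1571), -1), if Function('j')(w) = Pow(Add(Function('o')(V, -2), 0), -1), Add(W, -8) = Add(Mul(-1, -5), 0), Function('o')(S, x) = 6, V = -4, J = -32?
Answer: Rational(43, 69267) ≈ 0.00062079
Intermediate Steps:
W = 13 (W = Add(8, Add(Mul(-1, -5), 0)) = Add(8, Add(5, 0)) = Add(8, 5) = 13)
Function('j')(w) = Rational(1, 6) (Function('j')(w) = Pow(Add(6, 0), -1) = Pow(6, -1) = Rational(1, 6))
Function('X')(c, B) = Rational(1714, 43) (Function('X')(c, B) = Add(40, Mul(5, Pow(Add(-36, Rational(1, 6)), -1))) = Add(40, Mul(5, Pow(Rational(-215, 6), -1))) = Add(40, Mul(5, Rational(-6, 215))) = Add(40, Rational(-6, 43)) = Rational(1714, 43))
Pow(Add(Function('X')(J, 5), 1571), -1) = Pow(Add(Rational(1714, 43), 1571), -1) = Pow(Rational(69267, 43), -1) = Rational(43, 69267)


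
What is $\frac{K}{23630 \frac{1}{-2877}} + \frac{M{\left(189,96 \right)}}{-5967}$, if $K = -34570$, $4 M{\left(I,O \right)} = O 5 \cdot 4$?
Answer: $\frac{1163635073}{276471} \approx 4208.9$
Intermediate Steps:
$M{\left(I,O \right)} = 5 O$ ($M{\left(I,O \right)} = \frac{O 5 \cdot 4}{4} = \frac{5 O 4}{4} = \frac{20 O}{4} = 5 O$)
$\frac{K}{23630 \frac{1}{-2877}} + \frac{M{\left(189,96 \right)}}{-5967} = - \frac{34570}{23630 \frac{1}{-2877}} + \frac{5 \cdot 96}{-5967} = - \frac{34570}{23630 \left(- \frac{1}{2877}\right)} + 480 \left(- \frac{1}{5967}\right) = - \frac{34570}{- \frac{23630}{2877}} - \frac{160}{1989} = \left(-34570\right) \left(- \frac{2877}{23630}\right) - \frac{160}{1989} = \frac{9945789}{2363} - \frac{160}{1989} = \frac{1163635073}{276471}$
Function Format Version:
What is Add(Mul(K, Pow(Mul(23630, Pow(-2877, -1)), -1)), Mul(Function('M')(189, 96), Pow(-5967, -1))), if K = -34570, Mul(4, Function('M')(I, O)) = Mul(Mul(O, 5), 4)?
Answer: Rational(1163635073, 276471) ≈ 4208.9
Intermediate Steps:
Function('M')(I, O) = Mul(5, O) (Function('M')(I, O) = Mul(Rational(1, 4), Mul(Mul(O, 5), 4)) = Mul(Rational(1, 4), Mul(Mul(5, O), 4)) = Mul(Rational(1, 4), Mul(20, O)) = Mul(5, O))
Add(Mul(K, Pow(Mul(23630, Pow(-2877, -1)), -1)), Mul(Function('M')(189, 96), Pow(-5967, -1))) = Add(Mul(-34570, Pow(Mul(23630, Pow(-2877, -1)), -1)), Mul(Mul(5, 96), Pow(-5967, -1))) = Add(Mul(-34570, Pow(Mul(23630, Rational(-1, 2877)), -1)), Mul(480, Rational(-1, 5967))) = Add(Mul(-34570, Pow(Rational(-23630, 2877), -1)), Rational(-160, 1989)) = Add(Mul(-34570, Rational(-2877, 23630)), Rational(-160, 1989)) = Add(Rational(9945789, 2363), Rational(-160, 1989)) = Rational(1163635073, 276471)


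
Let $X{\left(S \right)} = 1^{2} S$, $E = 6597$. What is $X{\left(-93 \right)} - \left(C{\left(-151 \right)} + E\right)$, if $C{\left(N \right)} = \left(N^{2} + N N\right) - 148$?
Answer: $-52144$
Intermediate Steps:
$C{\left(N \right)} = -148 + 2 N^{2}$ ($C{\left(N \right)} = \left(N^{2} + N^{2}\right) - 148 = 2 N^{2} - 148 = -148 + 2 N^{2}$)
$X{\left(S \right)} = S$ ($X{\left(S \right)} = 1 S = S$)
$X{\left(-93 \right)} - \left(C{\left(-151 \right)} + E\right) = -93 - \left(\left(-148 + 2 \left(-151\right)^{2}\right) + 6597\right) = -93 - \left(\left(-148 + 2 \cdot 22801\right) + 6597\right) = -93 - \left(\left(-148 + 45602\right) + 6597\right) = -93 - \left(45454 + 6597\right) = -93 - 52051 = -52144$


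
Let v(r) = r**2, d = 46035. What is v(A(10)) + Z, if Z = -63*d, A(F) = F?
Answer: -2900105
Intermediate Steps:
Z = -2900205 (Z = -63*46035 = -2900205)
v(A(10)) + Z = 10**2 - 2900205 = 100 - 2900205 = -2900105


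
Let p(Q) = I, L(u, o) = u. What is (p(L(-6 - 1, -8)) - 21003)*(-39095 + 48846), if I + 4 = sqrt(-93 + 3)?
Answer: -204839257 + 29253*I*sqrt(10) ≈ -2.0484e+8 + 92506.0*I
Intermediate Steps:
I = -4 + 3*I*sqrt(10) (I = -4 + sqrt(-93 + 3) = -4 + sqrt(-90) = -4 + 3*I*sqrt(10) ≈ -4.0 + 9.4868*I)
p(Q) = -4 + 3*I*sqrt(10)
(p(L(-6 - 1, -8)) - 21003)*(-39095 + 48846) = ((-4 + 3*I*sqrt(10)) - 21003)*(-39095 + 48846) = (-21007 + 3*I*sqrt(10))*9751 = -204839257 + 29253*I*sqrt(10)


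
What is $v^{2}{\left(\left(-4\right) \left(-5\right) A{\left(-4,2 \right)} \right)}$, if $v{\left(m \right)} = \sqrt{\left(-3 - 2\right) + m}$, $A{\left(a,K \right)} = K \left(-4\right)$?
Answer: $-165$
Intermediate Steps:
$A{\left(a,K \right)} = - 4 K$
$v{\left(m \right)} = \sqrt{-5 + m}$
$v^{2}{\left(\left(-4\right) \left(-5\right) A{\left(-4,2 \right)} \right)} = \left(\sqrt{-5 + \left(-4\right) \left(-5\right) \left(\left(-4\right) 2\right)}\right)^{2} = \left(\sqrt{-5 + 20 \left(-8\right)}\right)^{2} = \left(\sqrt{-5 - 160}\right)^{2} = \left(\sqrt{-165}\right)^{2} = \left(i \sqrt{165}\right)^{2} = -165$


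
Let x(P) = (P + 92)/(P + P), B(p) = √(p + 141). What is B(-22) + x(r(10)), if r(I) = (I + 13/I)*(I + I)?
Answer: 159/226 + √119 ≈ 11.612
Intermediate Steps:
B(p) = √(141 + p)
r(I) = 2*I*(I + 13/I) (r(I) = (I + 13/I)*(2*I) = 2*I*(I + 13/I))
x(P) = (92 + P)/(2*P) (x(P) = (92 + P)/((2*P)) = (92 + P)*(1/(2*P)) = (92 + P)/(2*P))
B(-22) + x(r(10)) = √(141 - 22) + (92 + (26 + 2*10²))/(2*(26 + 2*10²)) = √119 + (92 + (26 + 2*100))/(2*(26 + 2*100)) = √119 + (92 + (26 + 200))/(2*(26 + 200)) = √119 + (½)*(92 + 226)/226 = √119 + (½)*(1/226)*318 = √119 + 159/226 = 159/226 + √119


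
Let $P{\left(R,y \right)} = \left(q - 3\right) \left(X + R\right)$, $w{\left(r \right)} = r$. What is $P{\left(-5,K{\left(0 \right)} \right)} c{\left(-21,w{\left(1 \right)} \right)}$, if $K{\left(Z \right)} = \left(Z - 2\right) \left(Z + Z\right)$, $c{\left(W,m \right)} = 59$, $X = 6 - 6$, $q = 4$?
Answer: $-295$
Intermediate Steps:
$X = 0$ ($X = 6 - 6 = 0$)
$K{\left(Z \right)} = 2 Z \left(-2 + Z\right)$ ($K{\left(Z \right)} = \left(-2 + Z\right) 2 Z = 2 Z \left(-2 + Z\right)$)
$P{\left(R,y \right)} = R$ ($P{\left(R,y \right)} = \left(4 - 3\right) \left(0 + R\right) = 1 R = R$)
$P{\left(-5,K{\left(0 \right)} \right)} c{\left(-21,w{\left(1 \right)} \right)} = \left(-5\right) 59 = -295$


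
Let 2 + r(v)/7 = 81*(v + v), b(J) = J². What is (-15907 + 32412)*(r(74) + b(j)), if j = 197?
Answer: 2025345055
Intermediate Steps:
r(v) = -14 + 1134*v (r(v) = -14 + 7*(81*(v + v)) = -14 + 7*(81*(2*v)) = -14 + 7*(162*v) = -14 + 1134*v)
(-15907 + 32412)*(r(74) + b(j)) = (-15907 + 32412)*((-14 + 1134*74) + 197²) = 16505*((-14 + 83916) + 38809) = 16505*(83902 + 38809) = 16505*122711 = 2025345055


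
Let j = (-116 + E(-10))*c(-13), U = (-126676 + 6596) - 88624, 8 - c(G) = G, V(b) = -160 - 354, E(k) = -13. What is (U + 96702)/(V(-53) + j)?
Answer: 10182/293 ≈ 34.751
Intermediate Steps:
V(b) = -514
c(G) = 8 - G
U = -208704 (U = -120080 - 88624 = -208704)
j = -2709 (j = (-116 - 13)*(8 - 1*(-13)) = -129*(8 + 13) = -129*21 = -2709)
(U + 96702)/(V(-53) + j) = (-208704 + 96702)/(-514 - 2709) = -112002/(-3223) = -112002*(-1/3223) = 10182/293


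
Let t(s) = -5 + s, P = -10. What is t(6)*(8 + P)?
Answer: -2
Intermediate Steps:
t(6)*(8 + P) = (-5 + 6)*(8 - 10) = 1*(-2) = -2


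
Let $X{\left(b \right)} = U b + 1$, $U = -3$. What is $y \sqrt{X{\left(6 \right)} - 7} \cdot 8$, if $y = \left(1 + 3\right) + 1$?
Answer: $80 i \sqrt{6} \approx 195.96 i$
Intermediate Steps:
$y = 5$ ($y = 4 + 1 = 5$)
$X{\left(b \right)} = 1 - 3 b$ ($X{\left(b \right)} = - 3 b + 1 = 1 - 3 b$)
$y \sqrt{X{\left(6 \right)} - 7} \cdot 8 = 5 \sqrt{\left(1 - 18\right) - 7} \cdot 8 = 5 \sqrt{-17 - 7} \cdot 8 = 5 \sqrt{-24} \cdot 8 = 5 \cdot 2 i \sqrt{6} \cdot 8 = 10 i \sqrt{6} \cdot 8 = 80 i \sqrt{6}$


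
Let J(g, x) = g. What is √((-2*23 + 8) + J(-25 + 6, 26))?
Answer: I*√57 ≈ 7.5498*I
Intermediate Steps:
√((-2*23 + 8) + J(-25 + 6, 26)) = √((-2*23 + 8) + (-25 + 6)) = √((-46 + 8) - 19) = √(-38 - 19) = √(-57) = I*√57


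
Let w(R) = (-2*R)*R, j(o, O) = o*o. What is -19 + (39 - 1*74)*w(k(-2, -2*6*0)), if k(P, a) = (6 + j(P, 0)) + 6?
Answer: 17901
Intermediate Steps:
j(o, O) = o²
k(P, a) = 12 + P² (k(P, a) = (6 + P²) + 6 = 12 + P²)
w(R) = -2*R²
-19 + (39 - 1*74)*w(k(-2, -2*6*0)) = -19 + (39 - 1*74)*(-2*(12 + (-2)²)²) = -19 + (39 - 74)*(-2*(12 + 4)²) = -19 - (-70)*16² = -19 - (-70)*256 = -19 - 35*(-512) = -19 + 17920 = 17901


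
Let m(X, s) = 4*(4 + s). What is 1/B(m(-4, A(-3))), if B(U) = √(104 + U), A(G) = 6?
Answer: 1/12 ≈ 0.083333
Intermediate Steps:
m(X, s) = 16 + 4*s
1/B(m(-4, A(-3))) = 1/(√(104 + (16 + 4*6))) = 1/(√(104 + (16 + 24))) = 1/(√(104 + 40)) = 1/(√144) = 1/12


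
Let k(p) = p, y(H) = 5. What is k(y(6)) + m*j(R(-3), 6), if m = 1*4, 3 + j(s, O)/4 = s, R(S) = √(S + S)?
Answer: -43 + 16*I*√6 ≈ -43.0 + 39.192*I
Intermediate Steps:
R(S) = √2*√S (R(S) = √(2*S) = √2*√S)
j(s, O) = -12 + 4*s
m = 4
k(y(6)) + m*j(R(-3), 6) = 5 + 4*(-12 + 4*(√2*√(-3))) = 5 + 4*(-12 + 4*(√2*(I*√3))) = 5 + 4*(-12 + 4*(I*√6)) = 5 + 4*(-12 + 4*I*√6) = 5 + (-48 + 16*I*√6) = -43 + 16*I*√6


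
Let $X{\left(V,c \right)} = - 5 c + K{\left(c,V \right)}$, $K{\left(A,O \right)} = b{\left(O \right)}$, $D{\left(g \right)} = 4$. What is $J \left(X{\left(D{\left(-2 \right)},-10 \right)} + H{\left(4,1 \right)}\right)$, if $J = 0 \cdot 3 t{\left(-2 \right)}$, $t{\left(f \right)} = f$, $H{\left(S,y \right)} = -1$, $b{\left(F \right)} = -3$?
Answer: $0$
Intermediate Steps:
$J = 0$ ($J = 0 \cdot 3 \left(-2\right) = 0 \left(-2\right) = 0$)
$K{\left(A,O \right)} = -3$
$X{\left(V,c \right)} = -3 - 5 c$ ($X{\left(V,c \right)} = - 5 c - 3 = -3 - 5 c$)
$J \left(X{\left(D{\left(-2 \right)},-10 \right)} + H{\left(4,1 \right)}\right) = 0 \left(\left(-3 - -50\right) - 1\right) = 0 \left(\left(-3 + 50\right) - 1\right) = 0 \left(47 - 1\right) = 0 \cdot 46 = 0$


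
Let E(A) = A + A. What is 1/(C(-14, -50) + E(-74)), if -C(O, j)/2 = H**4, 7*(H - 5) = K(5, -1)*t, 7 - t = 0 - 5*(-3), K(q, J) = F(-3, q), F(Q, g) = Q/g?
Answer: -1500625/3358570902 ≈ -0.00044680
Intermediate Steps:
K(q, J) = -3/q
E(A) = 2*A
t = -8 (t = 7 - (0 - 5*(-3)) = 7 - (0 + 15) = 7 - 1*15 = 7 - 15 = -8)
H = 199/35 (H = 5 + (-3/5*(-8))/7 = 5 + (1/7)*(24/5) = 5 + 24/35 = 199/35 ≈ 5.6857)
C(O, j) = -3136478402/1500625 (C(O, j) = -2*(199/35)**4 = -2*1568239201/1500625 = -3136478402/1500625)
1/(C(-14, -50) + E(-74)) = 1/(-3136478402/1500625 + 2*(-74)) = 1/(-3136478402/1500625 - 148) = 1/(-3358570902/1500625) = -1500625/3358570902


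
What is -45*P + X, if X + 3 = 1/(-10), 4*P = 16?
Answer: -1831/10 ≈ -183.10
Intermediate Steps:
P = 4 (P = (1/4)*16 = 4)
X = -31/10 (X = -3 + 1/(-10) = -3 - 1/10 = -31/10 ≈ -3.1000)
-45*P + X = -45*4 - 31/10 = -180 - 31/10 = -1831/10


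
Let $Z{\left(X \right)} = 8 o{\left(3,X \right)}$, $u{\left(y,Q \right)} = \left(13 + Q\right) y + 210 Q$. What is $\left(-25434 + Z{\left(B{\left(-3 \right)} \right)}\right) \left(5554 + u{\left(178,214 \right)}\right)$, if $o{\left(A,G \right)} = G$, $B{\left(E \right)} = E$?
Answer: $-2314132200$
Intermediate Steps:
$u{\left(y,Q \right)} = 210 Q + y \left(13 + Q\right)$ ($u{\left(y,Q \right)} = y \left(13 + Q\right) + 210 Q = 210 Q + y \left(13 + Q\right)$)
$Z{\left(X \right)} = 8 X$
$\left(-25434 + Z{\left(B{\left(-3 \right)} \right)}\right) \left(5554 + u{\left(178,214 \right)}\right) = \left(-25434 + 8 \left(-3\right)\right) \left(5554 + \left(13 \cdot 178 + 210 \cdot 214 + 214 \cdot 178\right)\right) = \left(-25434 - 24\right) \left(5554 + \left(2314 + 44940 + 38092\right)\right) = - 25458 \left(5554 + 85346\right) = \left(-25458\right) 90900 = -2314132200$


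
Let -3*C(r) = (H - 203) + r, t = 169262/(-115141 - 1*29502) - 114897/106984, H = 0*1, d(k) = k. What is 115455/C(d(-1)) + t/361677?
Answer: 161543652037143828887/95145020819112408 ≈ 1697.9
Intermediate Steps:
H = 0
t = -34727372579/15474486712 (t = 169262/(-115141 - 29502) - 114897*1/106984 = 169262/(-144643) - 114897/106984 = 169262*(-1/144643) - 114897/106984 = -169262/144643 - 114897/106984 = -34727372579/15474486712 ≈ -2.2442)
C(r) = 203/3 - r/3 (C(r) = -((0 - 203) + r)/3 = -(-203 + r)/3 = 203/3 - r/3)
115455/C(d(-1)) + t/361677 = 115455/(203/3 - 1/3*(-1)) - 34727372579/15474486712/361677 = 115455/(203/3 + 1/3) - 34727372579/15474486712*1/361677 = 115455/68 - 34727372579/5596765930536024 = 161543652037143828887/95145020819112408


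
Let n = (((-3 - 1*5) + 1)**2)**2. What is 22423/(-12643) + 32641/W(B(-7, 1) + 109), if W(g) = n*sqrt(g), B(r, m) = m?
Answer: -22423/12643 + 4663*sqrt(110)/37730 ≈ -0.47734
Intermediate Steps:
n = 2401 (n = (((-3 - 5) + 1)**2)**2 = ((-8 + 1)**2)**2 = ((-7)**2)**2 = 49**2 = 2401)
W(g) = 2401*sqrt(g)
22423/(-12643) + 32641/W(B(-7, 1) + 109) = 22423/(-12643) + 32641/((2401*sqrt(1 + 109))) = 22423*(-1/12643) + 32641/((2401*sqrt(110))) = -22423/12643 + 32641*(sqrt(110)/264110) = -22423/12643 + 4663*sqrt(110)/37730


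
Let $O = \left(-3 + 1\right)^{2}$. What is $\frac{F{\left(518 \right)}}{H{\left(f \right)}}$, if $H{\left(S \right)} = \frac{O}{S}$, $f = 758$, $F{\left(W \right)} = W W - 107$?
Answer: $\frac{101654243}{2} \approx 5.0827 \cdot 10^{7}$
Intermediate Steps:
$F{\left(W \right)} = -107 + W^{2}$ ($F{\left(W \right)} = W^{2} - 107 = -107 + W^{2}$)
$O = 4$ ($O = \left(-2\right)^{2} = 4$)
$H{\left(S \right)} = \frac{4}{S}$
$\frac{F{\left(518 \right)}}{H{\left(f \right)}} = \frac{-107 + 518^{2}}{4 \cdot \frac{1}{758}} = \frac{-107 + 268324}{4 \cdot \frac{1}{758}} = \frac{268217}{\frac{2}{379}} = 268217 \cdot \frac{379}{2} = \frac{101654243}{2}$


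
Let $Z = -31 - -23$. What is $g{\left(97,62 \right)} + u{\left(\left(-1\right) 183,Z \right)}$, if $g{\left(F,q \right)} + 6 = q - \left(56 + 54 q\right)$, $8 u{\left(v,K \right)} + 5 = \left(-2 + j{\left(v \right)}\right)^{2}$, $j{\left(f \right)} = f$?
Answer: $\frac{1859}{2} \approx 929.5$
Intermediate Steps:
$Z = -8$ ($Z = -31 + 23 = -8$)
$u{\left(v,K \right)} = - \frac{5}{8} + \frac{\left(-2 + v\right)^{2}}{8}$
$g{\left(F,q \right)} = -62 - 53 q$ ($g{\left(F,q \right)} = -6 - \left(56 + 53 q\right) = -62 - 53 q$)
$g{\left(97,62 \right)} + u{\left(\left(-1\right) 183,Z \right)} = \left(-62 - 3286\right) - \left(\frac{5}{8} - \frac{\left(-2 - 183\right)^{2}}{8}\right) = -3348 - \left(\frac{5}{8} - \frac{\left(-185\right)^{2}}{8}\right) = -3348 + \left(- \frac{5}{8} + \frac{1}{8} \cdot 34225\right) = -3348 + \left(- \frac{5}{8} + \frac{34225}{8}\right) = -3348 + \frac{8555}{2} = \frac{1859}{2}$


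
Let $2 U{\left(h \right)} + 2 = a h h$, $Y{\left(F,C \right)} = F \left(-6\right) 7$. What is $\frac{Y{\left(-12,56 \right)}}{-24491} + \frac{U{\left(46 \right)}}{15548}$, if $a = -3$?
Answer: $- \frac{85595117}{380786068} \approx -0.22479$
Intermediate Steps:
$Y{\left(F,C \right)} = - 42 F$ ($Y{\left(F,C \right)} = - 6 F 7 = - 42 F$)
$U{\left(h \right)} = -1 - \frac{3 h^{2}}{2}$ ($U{\left(h \right)} = -1 + \frac{\left(-3\right) h h}{2} = -1 + \frac{\left(-3\right) h^{2}}{2} = -1 - \frac{3 h^{2}}{2}$)
$\frac{Y{\left(-12,56 \right)}}{-24491} + \frac{U{\left(46 \right)}}{15548} = \frac{\left(-42\right) \left(-12\right)}{-24491} + \frac{-1 - \frac{3 \cdot 46^{2}}{2}}{15548} = 504 \left(- \frac{1}{24491}\right) + \left(-1 - 3174\right) \frac{1}{15548} = - \frac{504}{24491} + \left(-1 - 3174\right) \frac{1}{15548} = - \frac{504}{24491} - \frac{3175}{15548} = - \frac{85595117}{380786068}$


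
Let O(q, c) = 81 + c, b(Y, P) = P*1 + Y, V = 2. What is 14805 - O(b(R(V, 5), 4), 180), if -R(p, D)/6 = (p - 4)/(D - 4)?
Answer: 14544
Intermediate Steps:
R(p, D) = -6*(-4 + p)/(-4 + D) (R(p, D) = -6*(p - 4)/(D - 4) = -6*(-4 + p)/(-4 + D))
b(Y, P) = P + Y
14805 - O(b(R(V, 5), 4), 180) = 14805 - (81 + 180) = 14805 - 1*261 = 14805 - 261 = 14544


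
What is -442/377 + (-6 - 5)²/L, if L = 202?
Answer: -3359/5858 ≈ -0.57340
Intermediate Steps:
-442/377 + (-6 - 5)²/L = -442/377 + (-6 - 5)²/202 = -442*1/377 + (-11)²*(1/202) = -34/29 + 121*(1/202) = -34/29 + 121/202 = -3359/5858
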